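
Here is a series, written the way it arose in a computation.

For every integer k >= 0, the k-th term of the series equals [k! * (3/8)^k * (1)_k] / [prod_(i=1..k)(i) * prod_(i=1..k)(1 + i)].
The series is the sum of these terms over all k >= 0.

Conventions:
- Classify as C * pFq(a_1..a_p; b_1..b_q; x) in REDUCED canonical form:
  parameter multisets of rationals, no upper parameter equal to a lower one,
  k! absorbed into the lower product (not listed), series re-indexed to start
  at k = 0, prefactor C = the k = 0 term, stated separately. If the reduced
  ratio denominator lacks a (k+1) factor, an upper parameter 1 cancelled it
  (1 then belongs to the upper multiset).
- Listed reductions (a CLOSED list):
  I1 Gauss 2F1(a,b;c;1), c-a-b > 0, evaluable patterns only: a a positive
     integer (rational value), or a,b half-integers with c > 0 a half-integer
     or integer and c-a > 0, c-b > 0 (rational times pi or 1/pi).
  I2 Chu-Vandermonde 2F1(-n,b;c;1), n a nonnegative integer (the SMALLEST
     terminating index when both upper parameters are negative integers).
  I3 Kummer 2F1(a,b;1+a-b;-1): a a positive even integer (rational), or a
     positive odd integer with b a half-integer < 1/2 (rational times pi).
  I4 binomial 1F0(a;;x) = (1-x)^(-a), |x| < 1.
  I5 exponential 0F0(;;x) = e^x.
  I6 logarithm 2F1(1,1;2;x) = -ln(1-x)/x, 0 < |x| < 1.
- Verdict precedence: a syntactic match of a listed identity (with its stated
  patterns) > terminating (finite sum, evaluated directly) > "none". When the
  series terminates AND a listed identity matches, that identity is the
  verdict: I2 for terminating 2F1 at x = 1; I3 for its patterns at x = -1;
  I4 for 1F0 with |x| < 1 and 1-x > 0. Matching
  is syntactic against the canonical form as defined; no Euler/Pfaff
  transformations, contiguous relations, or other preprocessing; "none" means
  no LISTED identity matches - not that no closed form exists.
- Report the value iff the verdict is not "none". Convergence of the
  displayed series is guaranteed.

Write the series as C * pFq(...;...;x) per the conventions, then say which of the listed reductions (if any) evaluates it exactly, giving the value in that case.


The series (x = 3/8) is 2F1: upper {1, 1}, lower {2}, prefactor 1. Verdict: this is the logarithmic series (I6) (the logarithm: parameters (1,1;2), x = 3/8). Value: (-8/3) * ln(5/8).

Key observation: x = (3/8) and the product of the first k integers (C = 1) is k!.
Step ratio: r(k) = (3/8) * (k+1) (k+1) / [(k+2) (k+1)] - poly over poly, x = (3/8) from leading terms; C = 1 at k = 0.


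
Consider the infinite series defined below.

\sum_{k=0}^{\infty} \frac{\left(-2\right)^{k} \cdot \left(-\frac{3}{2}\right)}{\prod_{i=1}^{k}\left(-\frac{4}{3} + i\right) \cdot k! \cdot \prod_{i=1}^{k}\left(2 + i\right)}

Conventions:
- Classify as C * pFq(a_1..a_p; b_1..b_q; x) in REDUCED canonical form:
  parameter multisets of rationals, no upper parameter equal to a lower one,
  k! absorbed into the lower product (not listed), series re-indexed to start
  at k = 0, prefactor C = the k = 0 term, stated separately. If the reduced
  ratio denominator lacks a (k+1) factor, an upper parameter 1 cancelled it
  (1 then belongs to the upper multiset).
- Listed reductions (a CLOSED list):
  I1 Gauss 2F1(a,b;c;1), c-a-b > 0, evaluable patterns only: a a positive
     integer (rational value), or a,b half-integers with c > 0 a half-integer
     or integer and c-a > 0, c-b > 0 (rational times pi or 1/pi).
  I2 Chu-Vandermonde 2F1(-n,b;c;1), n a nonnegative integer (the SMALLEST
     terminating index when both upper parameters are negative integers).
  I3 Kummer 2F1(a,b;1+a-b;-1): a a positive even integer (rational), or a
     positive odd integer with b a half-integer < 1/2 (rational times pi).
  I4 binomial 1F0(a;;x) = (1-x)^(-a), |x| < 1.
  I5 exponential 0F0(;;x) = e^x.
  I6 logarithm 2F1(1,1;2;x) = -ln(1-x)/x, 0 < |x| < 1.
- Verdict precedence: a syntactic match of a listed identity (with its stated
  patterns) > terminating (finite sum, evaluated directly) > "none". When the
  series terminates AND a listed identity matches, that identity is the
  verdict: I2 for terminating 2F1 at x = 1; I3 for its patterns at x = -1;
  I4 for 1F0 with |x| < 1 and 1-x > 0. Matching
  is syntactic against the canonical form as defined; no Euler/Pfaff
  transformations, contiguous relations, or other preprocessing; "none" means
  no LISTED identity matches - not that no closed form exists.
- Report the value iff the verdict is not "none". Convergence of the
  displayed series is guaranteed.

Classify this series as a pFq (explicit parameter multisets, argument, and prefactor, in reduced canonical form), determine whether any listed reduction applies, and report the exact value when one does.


Reduced: x = -2, 0F2, upper = {-}, lower = {-\frac{1}{3}, 3}, C = -\frac{3}{2}. Verdict: none. A 0F2 with upper {-} fits none of I1-I6 at x = -2; the sum runs forever.

Structural cue: x = -2 and the lower running product (C = -3/2) is a rising factorial.
Step ratio: r(k) = -2 * 1 / [(k-\frac{1}{3}) (k+3) (k+1)] - rational; roots negated = parameters, x = -2, C = -\frac{3}{2}.


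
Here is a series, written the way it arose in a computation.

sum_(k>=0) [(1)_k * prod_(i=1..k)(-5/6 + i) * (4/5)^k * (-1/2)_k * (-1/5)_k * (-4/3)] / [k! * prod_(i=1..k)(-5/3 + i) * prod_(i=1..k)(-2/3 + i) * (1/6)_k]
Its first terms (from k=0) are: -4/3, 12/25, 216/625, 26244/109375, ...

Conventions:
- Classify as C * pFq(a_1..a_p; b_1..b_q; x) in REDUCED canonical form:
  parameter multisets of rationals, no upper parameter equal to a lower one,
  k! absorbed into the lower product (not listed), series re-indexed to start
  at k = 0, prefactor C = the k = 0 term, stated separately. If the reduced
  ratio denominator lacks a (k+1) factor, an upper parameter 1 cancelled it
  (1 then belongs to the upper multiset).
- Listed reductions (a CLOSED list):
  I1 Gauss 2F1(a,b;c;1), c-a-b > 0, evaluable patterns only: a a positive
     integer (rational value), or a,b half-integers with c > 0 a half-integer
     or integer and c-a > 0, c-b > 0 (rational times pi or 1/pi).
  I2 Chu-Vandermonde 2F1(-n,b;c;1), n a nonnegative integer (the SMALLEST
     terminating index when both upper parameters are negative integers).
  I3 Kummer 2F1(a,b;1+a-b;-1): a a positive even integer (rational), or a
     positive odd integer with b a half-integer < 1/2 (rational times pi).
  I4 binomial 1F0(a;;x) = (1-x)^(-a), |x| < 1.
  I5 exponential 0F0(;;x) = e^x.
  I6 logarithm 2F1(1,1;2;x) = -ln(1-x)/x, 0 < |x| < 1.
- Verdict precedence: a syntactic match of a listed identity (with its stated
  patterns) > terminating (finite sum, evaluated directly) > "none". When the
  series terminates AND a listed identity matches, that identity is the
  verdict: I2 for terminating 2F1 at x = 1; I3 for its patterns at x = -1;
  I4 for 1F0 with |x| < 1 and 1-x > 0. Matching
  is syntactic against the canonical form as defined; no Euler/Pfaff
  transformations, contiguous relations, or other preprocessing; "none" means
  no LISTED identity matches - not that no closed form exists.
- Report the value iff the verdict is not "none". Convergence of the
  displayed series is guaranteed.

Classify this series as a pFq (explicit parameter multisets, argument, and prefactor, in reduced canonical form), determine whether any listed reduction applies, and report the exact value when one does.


Prefactor -4/3, argument 4/5: 3F2 with upper {-1/2, -1/5, 1} over lower {-2/3, 1/3}. Verdict: none. A 3F2 with upper {-1/2, -1/5, 1} fits none of I1-I6 at x = 4/5; the sum runs forever.

Key observation: t_0 = -4/3 here, and the lower running product (C = -4/3, x = 4/5) is a rising factorial.
Step ratio: r(k) = (4/5) * (k-1/2) (k-1/5) (k+1) / [(k-2/3) (k+1/3) (k+1)] - rational in k, leading ratio (4/5); with t_0 = -4/3, classification follows.


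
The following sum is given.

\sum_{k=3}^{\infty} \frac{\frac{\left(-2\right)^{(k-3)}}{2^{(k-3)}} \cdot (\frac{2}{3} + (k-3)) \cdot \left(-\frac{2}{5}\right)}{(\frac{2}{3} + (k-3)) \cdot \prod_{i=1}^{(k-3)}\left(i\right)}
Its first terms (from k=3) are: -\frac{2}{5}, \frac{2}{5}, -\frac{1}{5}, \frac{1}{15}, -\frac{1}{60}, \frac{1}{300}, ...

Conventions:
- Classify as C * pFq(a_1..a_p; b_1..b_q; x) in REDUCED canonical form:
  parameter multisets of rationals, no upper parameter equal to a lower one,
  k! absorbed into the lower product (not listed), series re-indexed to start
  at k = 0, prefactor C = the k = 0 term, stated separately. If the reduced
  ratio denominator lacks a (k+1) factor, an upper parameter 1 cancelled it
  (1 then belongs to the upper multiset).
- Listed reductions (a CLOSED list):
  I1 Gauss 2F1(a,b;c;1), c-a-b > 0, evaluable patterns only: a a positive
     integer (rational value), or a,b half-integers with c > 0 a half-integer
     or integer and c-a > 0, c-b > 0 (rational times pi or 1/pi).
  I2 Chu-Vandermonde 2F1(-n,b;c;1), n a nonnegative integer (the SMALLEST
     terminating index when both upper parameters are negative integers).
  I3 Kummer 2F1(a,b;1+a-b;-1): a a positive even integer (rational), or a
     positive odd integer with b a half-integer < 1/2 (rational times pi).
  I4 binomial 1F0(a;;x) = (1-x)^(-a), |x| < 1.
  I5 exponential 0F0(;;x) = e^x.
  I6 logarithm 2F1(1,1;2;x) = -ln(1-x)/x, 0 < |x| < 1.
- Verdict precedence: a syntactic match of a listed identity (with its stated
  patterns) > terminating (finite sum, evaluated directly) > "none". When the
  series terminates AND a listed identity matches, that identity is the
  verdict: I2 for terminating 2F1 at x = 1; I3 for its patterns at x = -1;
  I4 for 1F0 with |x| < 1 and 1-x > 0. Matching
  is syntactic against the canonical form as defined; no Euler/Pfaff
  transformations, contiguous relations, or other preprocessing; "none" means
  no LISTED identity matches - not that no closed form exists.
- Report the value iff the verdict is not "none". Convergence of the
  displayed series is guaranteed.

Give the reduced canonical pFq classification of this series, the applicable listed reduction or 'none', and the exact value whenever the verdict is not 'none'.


At argument -1: a 0F0 with upper {-}, lower {-}, scaled by C = -\frac{2}{5}. Verdict: the exponential series (I5) fires (the 0F0 exponential series at x = -1). Its exact value is \left(-\frac{2}{5}\right) \cdot e^{-1}.

Key observation: with t_0 = -\frac{2}{5}, the product of the first k integers (C = -2/5, x = -1) is k!.
Step ratio: r(k) = -1 * 1 / [(k+1)] - rational; roots negated = parameters, x = -1, C = -\frac{2}{5}.


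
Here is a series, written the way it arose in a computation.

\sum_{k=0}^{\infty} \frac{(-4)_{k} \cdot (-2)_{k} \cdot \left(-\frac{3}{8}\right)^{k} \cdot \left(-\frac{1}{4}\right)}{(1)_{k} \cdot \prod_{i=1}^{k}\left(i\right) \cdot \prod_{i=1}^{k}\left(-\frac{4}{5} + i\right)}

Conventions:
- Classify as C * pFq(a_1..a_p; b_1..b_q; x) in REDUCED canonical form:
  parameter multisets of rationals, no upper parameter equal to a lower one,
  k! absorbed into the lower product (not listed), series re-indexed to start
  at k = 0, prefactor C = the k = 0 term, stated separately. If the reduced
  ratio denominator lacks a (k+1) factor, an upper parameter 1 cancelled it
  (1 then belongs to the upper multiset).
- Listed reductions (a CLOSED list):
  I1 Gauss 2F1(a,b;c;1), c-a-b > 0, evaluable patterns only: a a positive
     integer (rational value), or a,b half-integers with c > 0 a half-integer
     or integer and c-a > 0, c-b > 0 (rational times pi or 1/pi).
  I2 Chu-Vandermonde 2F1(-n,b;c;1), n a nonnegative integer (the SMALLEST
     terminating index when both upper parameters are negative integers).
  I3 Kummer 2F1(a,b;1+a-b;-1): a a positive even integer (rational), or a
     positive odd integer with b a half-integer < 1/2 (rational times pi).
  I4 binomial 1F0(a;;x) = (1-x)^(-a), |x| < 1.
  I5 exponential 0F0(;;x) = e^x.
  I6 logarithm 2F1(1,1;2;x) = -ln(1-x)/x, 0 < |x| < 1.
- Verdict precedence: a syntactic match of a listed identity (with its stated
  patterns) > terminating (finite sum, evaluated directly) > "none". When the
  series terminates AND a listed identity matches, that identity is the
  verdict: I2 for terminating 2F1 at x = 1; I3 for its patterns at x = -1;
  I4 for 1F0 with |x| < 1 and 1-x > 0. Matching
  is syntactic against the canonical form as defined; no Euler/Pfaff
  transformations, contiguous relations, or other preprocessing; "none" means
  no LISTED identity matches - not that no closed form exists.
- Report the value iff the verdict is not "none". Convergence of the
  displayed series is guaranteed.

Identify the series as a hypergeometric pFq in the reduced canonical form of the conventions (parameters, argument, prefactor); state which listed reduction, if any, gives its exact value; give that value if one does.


The series (x = -\frac{3}{8}) is 2F2: upper {-4, -2}, lower {\frac{1}{5}, 1}, prefactor -\frac{1}{4}. Verdict: terminating at k = 2: the factor (-2)_k kills every later term; summing the 3 survivors is exact. Exact value: \frac{671}{256}.

First insight: with t_0 = -\frac{1}{4}, (1)_k (C = -1/4) is k! itself.
Ratio: r(k) = -\frac{3}{8} * (k-4) (k-2) / [(k+\frac{1}{5}) (k+1) (k+1)] ; factor over Q: parameters, x = -\frac{3}{8}, and C = -\frac{1}{4}.


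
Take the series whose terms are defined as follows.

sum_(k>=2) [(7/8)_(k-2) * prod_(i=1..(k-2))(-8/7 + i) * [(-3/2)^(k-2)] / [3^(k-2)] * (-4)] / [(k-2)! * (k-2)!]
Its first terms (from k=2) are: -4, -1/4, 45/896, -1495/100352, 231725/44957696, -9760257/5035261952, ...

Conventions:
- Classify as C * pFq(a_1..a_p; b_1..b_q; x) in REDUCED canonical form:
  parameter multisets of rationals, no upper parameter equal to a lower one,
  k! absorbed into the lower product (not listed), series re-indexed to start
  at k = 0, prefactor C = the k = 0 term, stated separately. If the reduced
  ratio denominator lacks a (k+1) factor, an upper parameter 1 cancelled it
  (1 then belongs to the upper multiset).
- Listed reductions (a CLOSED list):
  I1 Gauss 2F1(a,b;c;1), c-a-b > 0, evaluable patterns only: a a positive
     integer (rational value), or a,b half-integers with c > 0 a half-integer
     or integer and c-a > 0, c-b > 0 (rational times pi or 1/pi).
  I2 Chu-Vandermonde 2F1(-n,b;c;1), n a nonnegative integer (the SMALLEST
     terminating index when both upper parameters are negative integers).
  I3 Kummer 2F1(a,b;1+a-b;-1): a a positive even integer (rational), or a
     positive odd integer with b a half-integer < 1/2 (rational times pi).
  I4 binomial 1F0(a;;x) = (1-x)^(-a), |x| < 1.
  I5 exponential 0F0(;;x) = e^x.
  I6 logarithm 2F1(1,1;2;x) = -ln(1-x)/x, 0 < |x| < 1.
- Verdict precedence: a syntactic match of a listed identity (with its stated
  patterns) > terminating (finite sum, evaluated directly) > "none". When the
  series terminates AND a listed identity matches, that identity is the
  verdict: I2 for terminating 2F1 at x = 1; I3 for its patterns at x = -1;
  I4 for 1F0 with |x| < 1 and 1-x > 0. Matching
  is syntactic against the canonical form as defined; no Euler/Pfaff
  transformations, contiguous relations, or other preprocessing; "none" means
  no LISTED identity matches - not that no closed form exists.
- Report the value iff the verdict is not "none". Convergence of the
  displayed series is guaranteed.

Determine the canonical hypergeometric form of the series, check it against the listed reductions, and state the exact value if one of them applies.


At argument -1/2: a 2F1 with upper {-1/7, 7/8}, lower {1}, scaled by C = -4. Verdict: none - at argument -1/2 the multisets {-1/7, 7/8} ; {1} match no listed identity.

The tell: t_0 being -4, the two k-th powers (C = -4) combine into one argument.
Adjacent-term ratio: r(k) = (-1/2) * (k-1/7) (k+7/8) / [(k+1) (k+1)] - rational; roots negated = parameters, x = (-1/2), C = -4.


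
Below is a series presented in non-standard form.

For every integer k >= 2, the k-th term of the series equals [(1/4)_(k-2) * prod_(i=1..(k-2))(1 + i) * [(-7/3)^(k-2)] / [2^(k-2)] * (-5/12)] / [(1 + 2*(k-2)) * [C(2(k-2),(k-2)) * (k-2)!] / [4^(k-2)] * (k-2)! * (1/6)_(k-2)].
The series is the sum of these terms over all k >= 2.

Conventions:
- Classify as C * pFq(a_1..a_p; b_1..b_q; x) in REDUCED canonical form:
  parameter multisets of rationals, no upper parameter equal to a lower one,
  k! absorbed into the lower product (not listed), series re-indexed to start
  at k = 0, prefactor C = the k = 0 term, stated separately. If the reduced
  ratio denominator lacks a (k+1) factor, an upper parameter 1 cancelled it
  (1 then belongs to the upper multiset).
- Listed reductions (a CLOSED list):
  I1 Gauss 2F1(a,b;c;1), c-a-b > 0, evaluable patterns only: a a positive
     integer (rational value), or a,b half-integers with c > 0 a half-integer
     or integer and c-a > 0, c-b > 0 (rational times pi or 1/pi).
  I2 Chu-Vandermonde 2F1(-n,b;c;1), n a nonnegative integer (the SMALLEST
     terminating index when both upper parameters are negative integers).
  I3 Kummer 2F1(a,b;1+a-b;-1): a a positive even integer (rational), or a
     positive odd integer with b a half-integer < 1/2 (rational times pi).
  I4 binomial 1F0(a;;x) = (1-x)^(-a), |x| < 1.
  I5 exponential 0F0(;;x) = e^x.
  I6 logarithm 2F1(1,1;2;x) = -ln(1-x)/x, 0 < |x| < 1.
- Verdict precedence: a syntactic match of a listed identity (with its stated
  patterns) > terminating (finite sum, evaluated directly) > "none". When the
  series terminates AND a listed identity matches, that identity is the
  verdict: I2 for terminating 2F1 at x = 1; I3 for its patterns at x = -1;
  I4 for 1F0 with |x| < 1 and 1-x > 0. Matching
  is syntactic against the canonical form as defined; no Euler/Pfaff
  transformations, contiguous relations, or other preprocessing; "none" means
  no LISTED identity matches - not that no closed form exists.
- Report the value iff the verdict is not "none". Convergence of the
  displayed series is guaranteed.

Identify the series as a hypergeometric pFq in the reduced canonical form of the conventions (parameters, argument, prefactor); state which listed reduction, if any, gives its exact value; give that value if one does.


The series (x = -7/6) is 2F2: upper {1/4, 2}, lower {1/6, 3/2}, prefactor -5/12. Verdict: no listed reduction: x = -7/6 and upper {1/4, 2} fail every I1-I6 pattern.

The tell: from the first term -5/12: the lower (2k+1) factor (prefactor -5/12) shifts a half-integer Pochhammer.
Consecutive-term ratio: r(k) = (-7/6) * (k+1/4) (k+2) / [(k+1/6) (k+3/2) (k+1)] ; factor over Q: parameters, x = (-7/6), and C = -5/12.


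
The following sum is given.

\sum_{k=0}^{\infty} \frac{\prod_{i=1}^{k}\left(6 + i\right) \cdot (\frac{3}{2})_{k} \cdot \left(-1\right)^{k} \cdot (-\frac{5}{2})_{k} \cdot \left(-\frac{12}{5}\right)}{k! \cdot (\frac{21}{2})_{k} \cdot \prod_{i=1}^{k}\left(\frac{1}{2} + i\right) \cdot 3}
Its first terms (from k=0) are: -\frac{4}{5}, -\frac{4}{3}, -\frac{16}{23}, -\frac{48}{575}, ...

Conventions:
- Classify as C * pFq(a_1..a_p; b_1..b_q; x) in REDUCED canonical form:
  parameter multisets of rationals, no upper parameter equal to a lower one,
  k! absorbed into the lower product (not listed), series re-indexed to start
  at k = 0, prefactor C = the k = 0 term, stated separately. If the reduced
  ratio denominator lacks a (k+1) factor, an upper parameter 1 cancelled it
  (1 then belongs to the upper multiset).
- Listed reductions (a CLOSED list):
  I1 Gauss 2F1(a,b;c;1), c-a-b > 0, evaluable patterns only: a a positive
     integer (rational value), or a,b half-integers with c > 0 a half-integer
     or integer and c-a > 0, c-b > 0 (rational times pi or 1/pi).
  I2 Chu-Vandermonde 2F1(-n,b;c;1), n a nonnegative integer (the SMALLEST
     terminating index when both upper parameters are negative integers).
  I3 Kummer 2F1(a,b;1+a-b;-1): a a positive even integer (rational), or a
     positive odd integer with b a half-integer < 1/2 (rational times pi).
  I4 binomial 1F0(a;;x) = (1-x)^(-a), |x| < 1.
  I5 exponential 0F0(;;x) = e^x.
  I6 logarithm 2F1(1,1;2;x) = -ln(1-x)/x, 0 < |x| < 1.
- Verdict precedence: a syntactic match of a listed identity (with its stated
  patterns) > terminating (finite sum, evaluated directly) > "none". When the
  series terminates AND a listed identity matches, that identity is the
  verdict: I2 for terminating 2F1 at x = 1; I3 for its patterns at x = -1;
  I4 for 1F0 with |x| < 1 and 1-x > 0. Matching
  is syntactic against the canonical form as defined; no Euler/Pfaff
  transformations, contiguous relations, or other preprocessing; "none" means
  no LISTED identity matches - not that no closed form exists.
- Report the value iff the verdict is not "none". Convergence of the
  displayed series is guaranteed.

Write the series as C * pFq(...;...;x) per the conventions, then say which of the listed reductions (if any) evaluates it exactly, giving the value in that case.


Prefactor -\frac{4}{5}, argument -1: 2F1 with upper {-\frac{5}{2}, 7} over lower {\frac{21}{2}}. Verdict: the Kummer evaluation I3 matches (x = -1; c = \frac{21}{2} equals 1+a-b for upper {-\frac{5}{2}, 7}: listed pattern). Sum: \left(-\frac{969969}{1048576}\right) \cdot \pi.

The tell: with t_0 = -\frac{4}{5}, the parameter 3/2 appears in both the upper and lower lists and cancels.
Adjacent-term ratio: r(k) = -1 * (k-\frac{5}{2}) (k+7) / [(k+\frac{21}{2}) (k+1)] - rational in k, leading ratio -1; with t_0 = -\frac{4}{5}, classification follows.


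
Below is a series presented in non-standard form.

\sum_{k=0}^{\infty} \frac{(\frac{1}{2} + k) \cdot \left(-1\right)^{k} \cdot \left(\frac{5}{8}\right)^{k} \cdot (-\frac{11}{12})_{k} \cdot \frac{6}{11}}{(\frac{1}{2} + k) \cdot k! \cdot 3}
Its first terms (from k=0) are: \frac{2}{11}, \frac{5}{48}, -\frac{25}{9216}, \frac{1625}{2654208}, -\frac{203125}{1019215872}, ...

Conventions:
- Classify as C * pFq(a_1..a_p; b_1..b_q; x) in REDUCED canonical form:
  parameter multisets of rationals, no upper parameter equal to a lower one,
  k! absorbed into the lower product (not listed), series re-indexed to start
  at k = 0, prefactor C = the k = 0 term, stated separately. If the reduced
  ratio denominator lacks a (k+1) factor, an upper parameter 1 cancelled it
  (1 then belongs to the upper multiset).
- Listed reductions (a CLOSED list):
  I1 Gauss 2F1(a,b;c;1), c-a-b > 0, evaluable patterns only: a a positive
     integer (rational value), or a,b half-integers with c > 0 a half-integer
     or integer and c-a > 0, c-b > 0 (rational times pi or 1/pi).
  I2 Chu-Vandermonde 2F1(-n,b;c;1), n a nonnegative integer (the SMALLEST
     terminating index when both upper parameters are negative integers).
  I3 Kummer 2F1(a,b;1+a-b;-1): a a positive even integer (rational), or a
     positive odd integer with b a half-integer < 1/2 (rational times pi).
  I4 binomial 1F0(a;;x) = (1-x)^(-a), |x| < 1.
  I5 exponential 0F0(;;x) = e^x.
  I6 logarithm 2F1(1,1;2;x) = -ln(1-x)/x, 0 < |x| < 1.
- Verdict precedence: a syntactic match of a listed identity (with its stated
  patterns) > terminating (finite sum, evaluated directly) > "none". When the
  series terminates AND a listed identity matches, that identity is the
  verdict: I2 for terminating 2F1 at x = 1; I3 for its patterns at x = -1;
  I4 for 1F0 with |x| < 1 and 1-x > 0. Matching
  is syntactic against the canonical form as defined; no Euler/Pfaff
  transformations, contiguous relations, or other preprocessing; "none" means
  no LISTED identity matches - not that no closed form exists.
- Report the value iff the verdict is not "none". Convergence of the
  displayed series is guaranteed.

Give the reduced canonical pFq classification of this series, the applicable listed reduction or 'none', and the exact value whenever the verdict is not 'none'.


At argument -\frac{5}{8}: a 1F0 with upper {-\frac{11}{12}}, lower {-}, scaled by C = \frac{2}{11}. Verdict at x = -\frac{5}{8}: binomial (I4) matches (the 1F0 binomial series: exponent 11/12, x = -\frac{5}{8}). Sum: \frac{2}{11} \cdot \left(\frac{13}{8}\right)^{\frac{11}{12}}.

First insight: t_0 = \frac{2}{11} here, and the factor k + 1/2 cancels (top and bottom), leaving C = 2/11, x = -5/8.
Adjacent-term ratio: r(k) = -\frac{5}{8} * (k-\frac{11}{12}) / [(k+1)] ; factor over Q: parameters, x = -\frac{5}{8}, and C = \frac{2}{11}.


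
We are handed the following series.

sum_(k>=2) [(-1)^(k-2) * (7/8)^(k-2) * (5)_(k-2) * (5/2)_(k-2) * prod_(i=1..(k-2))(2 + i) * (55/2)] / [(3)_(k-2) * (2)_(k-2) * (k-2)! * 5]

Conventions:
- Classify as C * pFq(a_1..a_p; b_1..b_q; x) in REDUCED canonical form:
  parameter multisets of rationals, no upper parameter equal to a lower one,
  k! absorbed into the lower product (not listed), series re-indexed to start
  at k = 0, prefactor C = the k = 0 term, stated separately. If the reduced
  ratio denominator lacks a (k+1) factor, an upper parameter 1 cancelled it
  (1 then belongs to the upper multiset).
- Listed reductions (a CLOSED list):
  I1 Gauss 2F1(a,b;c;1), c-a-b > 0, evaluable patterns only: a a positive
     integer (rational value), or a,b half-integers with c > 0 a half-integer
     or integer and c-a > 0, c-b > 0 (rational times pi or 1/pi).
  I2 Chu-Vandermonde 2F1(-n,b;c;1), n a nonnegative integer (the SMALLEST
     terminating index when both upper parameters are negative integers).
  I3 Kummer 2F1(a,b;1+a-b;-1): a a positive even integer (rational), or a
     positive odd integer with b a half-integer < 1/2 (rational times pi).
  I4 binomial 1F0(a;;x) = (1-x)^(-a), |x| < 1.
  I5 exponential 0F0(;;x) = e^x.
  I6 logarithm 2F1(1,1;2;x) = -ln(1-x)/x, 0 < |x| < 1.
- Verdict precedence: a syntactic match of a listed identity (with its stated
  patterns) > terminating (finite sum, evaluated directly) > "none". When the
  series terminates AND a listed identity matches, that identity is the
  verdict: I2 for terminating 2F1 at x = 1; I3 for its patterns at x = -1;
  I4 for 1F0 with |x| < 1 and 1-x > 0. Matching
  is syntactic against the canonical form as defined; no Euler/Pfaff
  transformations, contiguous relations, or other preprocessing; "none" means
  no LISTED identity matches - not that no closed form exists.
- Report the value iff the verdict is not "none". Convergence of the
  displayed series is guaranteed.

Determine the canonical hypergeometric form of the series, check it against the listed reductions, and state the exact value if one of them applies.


At argument -7/8: a 2F1 with upper {5/2, 5}, lower {2}, scaled by C = 11/2. Verdict: none - at argument -7/8 the multisets {5/2, 5} ; {2} match no listed identity.

Key step: t_0 being 11/2, the (-1)^k factor (prefactor 11/2) folds into the argument's sign.
Term ratio: r(k) = (-7/8) * (k+5/2) (k+5) / [(k+2) (k+1)] ; factor over Q: parameters, x = (-7/8), and C = 11/2.


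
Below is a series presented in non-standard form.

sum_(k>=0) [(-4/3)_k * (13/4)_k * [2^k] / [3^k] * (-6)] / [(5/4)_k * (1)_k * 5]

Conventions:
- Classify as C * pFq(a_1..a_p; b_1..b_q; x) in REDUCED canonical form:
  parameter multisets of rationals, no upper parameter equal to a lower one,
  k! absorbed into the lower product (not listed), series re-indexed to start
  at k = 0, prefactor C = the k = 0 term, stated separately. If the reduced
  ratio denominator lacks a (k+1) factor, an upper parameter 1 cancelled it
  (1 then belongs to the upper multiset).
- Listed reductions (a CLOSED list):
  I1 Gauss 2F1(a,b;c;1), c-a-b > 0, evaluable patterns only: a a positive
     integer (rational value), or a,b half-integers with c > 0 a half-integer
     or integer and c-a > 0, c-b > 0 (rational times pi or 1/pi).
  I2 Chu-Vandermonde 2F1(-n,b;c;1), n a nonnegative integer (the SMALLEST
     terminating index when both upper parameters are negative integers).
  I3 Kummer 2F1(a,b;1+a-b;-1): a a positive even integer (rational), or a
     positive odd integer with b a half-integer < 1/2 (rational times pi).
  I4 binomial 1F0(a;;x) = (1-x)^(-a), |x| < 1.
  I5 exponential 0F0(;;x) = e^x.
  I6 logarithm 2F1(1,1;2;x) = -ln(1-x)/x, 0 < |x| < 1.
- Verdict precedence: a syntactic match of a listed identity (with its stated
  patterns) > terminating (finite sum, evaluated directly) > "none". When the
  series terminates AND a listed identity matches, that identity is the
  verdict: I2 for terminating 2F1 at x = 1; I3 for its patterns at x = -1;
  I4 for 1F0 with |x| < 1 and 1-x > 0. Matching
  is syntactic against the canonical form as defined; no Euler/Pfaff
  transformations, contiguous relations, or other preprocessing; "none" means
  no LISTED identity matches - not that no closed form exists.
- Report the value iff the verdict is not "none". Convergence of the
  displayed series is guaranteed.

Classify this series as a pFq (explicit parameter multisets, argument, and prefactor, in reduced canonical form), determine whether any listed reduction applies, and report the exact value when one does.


Structural cue: x = (2/3) and (1)_k (C = -6/5, x = 2/3) is k! itself.
Term ratio: r(k) = (2/3) * (k-4/3) (k+13/4) / [(k+5/4) (k+1)] - poly over poly, x = (2/3) from leading terms; C = -6/5 at k = 0.

Canonical form: C = -6/5 times 2F1 with upper {-4/3, 13/4}, lower {5/4}, x = 2/3. Verdict: none here - no I1-I6 shape fits x = 2/3 with lower {5/4}.


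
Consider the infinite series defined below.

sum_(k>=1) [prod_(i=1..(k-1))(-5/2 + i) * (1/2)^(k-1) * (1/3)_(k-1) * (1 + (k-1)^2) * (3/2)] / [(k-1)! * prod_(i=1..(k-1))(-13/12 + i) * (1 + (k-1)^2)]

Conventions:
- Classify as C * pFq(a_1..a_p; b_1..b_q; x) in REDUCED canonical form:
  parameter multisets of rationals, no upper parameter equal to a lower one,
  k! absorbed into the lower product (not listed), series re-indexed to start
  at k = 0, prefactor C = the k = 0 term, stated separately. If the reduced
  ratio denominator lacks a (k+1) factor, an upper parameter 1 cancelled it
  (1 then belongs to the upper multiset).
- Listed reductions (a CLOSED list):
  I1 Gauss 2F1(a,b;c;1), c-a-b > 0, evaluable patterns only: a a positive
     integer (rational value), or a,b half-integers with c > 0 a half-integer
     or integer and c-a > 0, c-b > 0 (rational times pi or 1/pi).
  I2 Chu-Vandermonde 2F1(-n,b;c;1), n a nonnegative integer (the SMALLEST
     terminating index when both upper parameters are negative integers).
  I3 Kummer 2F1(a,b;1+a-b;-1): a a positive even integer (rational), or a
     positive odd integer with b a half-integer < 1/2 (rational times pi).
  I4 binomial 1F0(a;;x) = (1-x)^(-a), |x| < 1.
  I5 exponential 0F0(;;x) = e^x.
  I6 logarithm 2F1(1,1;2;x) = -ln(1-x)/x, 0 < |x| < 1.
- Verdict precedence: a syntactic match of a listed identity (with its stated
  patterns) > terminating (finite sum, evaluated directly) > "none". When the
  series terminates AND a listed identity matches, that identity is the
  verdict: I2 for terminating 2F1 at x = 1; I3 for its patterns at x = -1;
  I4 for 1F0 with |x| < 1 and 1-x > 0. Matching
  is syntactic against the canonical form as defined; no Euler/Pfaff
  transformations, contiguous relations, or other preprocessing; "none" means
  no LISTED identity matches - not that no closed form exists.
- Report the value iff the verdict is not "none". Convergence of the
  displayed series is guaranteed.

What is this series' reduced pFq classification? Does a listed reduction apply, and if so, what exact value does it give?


This is 3/2 * 2F1(-3/2, 1/3; -1/12; 1/2) in reduced canonical form. Verdict: none here - no I1-I6 shape fits x = 1/2 with lower {-1/12}.

First insight: t_0 being 3/2, k^2 + 1 divides numerator and denominator alike; prefactor 3/2 after cancelling.
Consecutive-term ratio: r(k) = (1/2) * (k-3/2) (k+1/3) / [(k-1/12) (k+1)] - rational; roots negated = parameters, x = (1/2), C = 3/2.


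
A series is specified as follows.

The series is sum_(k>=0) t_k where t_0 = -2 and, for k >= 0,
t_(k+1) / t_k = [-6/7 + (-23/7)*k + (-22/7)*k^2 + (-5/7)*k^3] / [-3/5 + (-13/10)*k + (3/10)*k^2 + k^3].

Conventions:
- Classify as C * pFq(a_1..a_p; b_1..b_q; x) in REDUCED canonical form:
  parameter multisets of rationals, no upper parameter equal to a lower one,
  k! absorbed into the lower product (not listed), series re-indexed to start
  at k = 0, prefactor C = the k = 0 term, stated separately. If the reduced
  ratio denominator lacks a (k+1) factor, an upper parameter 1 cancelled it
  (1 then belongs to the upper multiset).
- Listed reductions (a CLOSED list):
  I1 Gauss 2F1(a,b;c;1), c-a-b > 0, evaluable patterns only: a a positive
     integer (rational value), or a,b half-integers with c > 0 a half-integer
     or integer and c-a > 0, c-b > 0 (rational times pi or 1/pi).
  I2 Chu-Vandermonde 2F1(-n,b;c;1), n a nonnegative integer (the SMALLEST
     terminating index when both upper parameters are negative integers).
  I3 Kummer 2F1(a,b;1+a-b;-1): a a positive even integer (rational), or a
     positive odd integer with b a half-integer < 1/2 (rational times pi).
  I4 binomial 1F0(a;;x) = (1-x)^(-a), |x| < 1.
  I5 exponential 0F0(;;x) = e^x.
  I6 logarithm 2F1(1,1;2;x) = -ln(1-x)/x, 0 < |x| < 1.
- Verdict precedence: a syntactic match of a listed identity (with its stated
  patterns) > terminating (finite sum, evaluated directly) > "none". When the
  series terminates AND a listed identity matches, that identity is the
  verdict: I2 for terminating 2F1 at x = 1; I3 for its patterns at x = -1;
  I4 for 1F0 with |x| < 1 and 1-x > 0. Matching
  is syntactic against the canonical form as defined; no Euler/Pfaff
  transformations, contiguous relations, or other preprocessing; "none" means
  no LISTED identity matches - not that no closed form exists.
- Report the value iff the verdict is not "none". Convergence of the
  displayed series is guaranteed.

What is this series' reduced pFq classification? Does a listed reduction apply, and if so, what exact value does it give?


The series (x = -5/7) is 3F2: upper {2/5, 1, 3}, lower {-6/5, 1/2}, prefactor -2. Verdict: none - at argument -5/7 the multisets {2/5, 1, 3} ; {-6/5, 1/2} match no listed identity.

First insight: t_0 = -2 here, and roots of the ratio polynomials (C = -2) are the negated parameters.
Adjacent-term ratio: r(k) = (-5/7) * (k+2/5) (k+1) (k+3) / [(k-6/5) (k+1/2) (k+1)] ; factor over Q: parameters, x = (-5/7), and C = -2.


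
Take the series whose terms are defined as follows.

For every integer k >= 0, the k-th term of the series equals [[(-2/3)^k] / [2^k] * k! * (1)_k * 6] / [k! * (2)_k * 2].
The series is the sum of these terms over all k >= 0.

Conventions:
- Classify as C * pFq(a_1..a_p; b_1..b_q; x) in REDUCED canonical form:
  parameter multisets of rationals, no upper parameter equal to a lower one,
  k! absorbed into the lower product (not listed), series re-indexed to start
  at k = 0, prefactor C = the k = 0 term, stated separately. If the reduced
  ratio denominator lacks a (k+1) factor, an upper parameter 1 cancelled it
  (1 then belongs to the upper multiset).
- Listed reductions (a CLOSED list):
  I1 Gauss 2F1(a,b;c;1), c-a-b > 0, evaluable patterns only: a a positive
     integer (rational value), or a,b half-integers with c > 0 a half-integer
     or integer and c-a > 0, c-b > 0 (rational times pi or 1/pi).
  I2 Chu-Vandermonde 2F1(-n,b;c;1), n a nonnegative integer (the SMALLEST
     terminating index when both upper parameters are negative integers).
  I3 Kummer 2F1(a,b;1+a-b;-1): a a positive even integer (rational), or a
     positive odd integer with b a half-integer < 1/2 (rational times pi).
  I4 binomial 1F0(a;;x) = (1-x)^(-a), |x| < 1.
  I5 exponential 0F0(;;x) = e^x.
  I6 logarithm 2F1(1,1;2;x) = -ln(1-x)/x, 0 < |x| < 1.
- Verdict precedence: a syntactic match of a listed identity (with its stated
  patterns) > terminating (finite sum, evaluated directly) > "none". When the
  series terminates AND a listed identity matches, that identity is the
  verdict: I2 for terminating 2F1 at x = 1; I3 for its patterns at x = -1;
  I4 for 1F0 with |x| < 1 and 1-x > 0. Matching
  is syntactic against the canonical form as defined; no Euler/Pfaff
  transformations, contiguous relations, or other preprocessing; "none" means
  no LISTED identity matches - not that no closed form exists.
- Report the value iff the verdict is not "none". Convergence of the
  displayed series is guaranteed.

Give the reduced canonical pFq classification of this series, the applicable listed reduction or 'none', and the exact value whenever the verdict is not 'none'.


This is 3 * 2F1(1, 1; 2; -1/3) in reduced canonical form. Verdict at x = -1/3: the logarithmic series (I6) matches (the logarithm: parameters (1,1;2), x = -1/3). Value: 9 * ln(4/3).

Key observation: x = (-1/3) and the factorial ratio (C = 3, x = -1/3) (k+a-1)!/(a-1)! is a rising factorial (a)_k.
Consecutive-term ratio: r(k) = (-1/3) * (k+1) (k+1) / [(k+2) (k+1)] - rational; roots negated = parameters, x = (-1/3), C = 3.


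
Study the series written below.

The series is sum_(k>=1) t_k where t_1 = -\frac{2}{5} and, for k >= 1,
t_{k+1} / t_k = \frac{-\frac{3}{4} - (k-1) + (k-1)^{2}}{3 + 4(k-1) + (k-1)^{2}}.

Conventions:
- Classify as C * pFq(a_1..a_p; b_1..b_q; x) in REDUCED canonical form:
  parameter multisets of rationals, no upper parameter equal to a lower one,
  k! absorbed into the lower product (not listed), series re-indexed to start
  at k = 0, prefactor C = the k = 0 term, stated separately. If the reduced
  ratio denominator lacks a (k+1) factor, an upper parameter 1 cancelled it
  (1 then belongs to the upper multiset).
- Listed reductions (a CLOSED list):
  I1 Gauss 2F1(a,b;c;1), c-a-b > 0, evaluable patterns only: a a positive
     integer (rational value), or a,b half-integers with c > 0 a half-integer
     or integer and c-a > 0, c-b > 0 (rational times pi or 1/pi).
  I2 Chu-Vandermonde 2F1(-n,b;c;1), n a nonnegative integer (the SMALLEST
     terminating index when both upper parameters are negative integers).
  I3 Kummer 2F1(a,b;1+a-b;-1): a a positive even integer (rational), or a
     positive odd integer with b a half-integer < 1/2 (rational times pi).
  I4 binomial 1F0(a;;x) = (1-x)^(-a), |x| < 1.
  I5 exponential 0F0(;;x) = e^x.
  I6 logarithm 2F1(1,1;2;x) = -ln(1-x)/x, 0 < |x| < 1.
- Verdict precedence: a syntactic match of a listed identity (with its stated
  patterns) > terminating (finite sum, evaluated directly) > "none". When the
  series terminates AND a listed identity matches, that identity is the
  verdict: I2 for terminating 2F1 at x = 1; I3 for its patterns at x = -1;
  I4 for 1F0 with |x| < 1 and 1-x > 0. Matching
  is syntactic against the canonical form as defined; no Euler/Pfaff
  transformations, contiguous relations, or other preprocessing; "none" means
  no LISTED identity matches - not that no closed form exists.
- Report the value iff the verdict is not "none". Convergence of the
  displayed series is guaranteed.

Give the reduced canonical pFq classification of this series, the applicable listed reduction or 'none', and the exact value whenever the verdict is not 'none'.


This is -\frac{2}{5} * 2F1(-\frac{3}{2}, \frac{1}{2}; 3; 1) in reduced canonical form. Verdict: the half-integer Gauss pattern (I1) matches (x = 1; upper {-\frac{3}{2}, \frac{1}{2}} half-integers, c = 3 in the evaluable pattern). Sum: \left(-\frac{512}{525}\right) / \pi.

Key observation: t_0 being -\frac{2}{5}, factor the ratio over Q (C = -2/5): negated roots = parameters.
Step ratio: r(k) = 1 * (k-\frac{3}{2}) (k+\frac{1}{2}) / [(k+3) (k+1)] - rational in k, leading ratio 1; with t_0 = -\frac{2}{5}, classification follows.


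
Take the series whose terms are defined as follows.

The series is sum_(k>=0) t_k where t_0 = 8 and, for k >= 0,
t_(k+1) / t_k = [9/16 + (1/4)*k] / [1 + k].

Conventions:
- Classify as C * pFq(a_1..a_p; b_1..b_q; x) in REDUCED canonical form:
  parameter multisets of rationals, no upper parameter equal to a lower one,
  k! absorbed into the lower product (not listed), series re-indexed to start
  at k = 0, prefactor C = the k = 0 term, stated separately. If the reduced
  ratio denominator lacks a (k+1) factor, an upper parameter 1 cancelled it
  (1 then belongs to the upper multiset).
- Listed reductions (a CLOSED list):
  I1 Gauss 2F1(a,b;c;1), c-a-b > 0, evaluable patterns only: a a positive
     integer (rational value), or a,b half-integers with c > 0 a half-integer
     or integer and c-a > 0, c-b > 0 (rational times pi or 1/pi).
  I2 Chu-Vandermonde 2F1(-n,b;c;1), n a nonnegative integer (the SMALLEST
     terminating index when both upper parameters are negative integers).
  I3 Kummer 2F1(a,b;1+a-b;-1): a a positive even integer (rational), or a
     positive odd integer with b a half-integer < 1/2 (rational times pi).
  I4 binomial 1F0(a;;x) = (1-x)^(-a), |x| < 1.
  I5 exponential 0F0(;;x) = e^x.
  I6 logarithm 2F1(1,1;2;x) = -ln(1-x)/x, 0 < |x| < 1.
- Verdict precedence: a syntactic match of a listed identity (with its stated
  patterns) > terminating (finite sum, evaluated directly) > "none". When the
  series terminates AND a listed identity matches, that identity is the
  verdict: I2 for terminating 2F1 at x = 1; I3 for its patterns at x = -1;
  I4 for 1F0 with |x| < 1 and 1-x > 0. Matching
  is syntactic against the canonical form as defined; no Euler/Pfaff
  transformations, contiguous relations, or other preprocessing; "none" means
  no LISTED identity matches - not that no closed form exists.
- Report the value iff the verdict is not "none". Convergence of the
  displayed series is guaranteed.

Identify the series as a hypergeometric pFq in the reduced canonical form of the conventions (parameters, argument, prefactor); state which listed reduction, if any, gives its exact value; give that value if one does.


The series (x = 1/4) is 1F0: upper {9/4}, lower {-}, prefactor 8. Verdict: binomial (I4) fires (the 1F0 binomial series: exponent -9/4, x = 1/4). Exact value: 8 * (3/4)^(-9/4).

The tell: t_0 being 8, the expanded ratio factors over Q; C = 8, roots give parameters.
Adjacent-term ratio: r(k) = (1/4) * (k+9/4) / [(k+1)] - rational; roots negated = parameters, x = (1/4), C = 8.
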